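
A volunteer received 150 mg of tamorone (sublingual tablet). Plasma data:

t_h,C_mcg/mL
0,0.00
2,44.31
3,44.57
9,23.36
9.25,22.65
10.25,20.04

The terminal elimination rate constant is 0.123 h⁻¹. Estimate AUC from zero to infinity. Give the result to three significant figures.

Trapezoidal AUC_0→10.25:
  [0→2]: (0.00+44.31)/2 × 2 = 44.31
  [2→3]: (44.31+44.57)/2 × 1 = 44.44
  [3→9]: (44.57+23.36)/2 × 6 = 203.79
  [9→9.25]: (23.36+22.65)/2 × 0.25 = 5.75125
  [9.25→10.25]: (22.65+20.04)/2 × 1 = 21.345
  Sum = 319.63625 mcg/mL·h
Extrapolated tail: C_last / k_e = 20.04 / 0.123 = 162.927
AUC_0→∞ = 319.63625 + 162.927 = 482.56325 mcg/mL·h

AUC = 483 mcg/mL·h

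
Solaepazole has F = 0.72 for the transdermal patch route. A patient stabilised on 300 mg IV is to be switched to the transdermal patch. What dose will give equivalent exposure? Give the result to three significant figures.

For equal systemic exposure: F × D_ev = D_iv
D_ev = D_iv / F = 300 / 0.72 = 416.667 mg

D_transdermal = 417 mg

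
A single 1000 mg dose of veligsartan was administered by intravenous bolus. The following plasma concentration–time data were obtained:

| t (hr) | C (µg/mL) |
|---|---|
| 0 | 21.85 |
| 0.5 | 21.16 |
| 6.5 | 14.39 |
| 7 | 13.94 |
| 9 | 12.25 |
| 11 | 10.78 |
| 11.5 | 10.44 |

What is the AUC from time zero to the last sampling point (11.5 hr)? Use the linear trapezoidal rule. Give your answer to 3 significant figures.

Trapezoidal AUC_0→11.5:
  [0→0.5]: (21.85+21.16)/2 × 0.5 = 10.7525
  [0.5→6.5]: (21.16+14.39)/2 × 6 = 106.65
  [6.5→7]: (14.39+13.94)/2 × 0.5 = 7.0825
  [7→9]: (13.94+12.25)/2 × 2 = 26.19
  [9→11]: (12.25+10.78)/2 × 2 = 23.03
  [11→11.5]: (10.78+10.44)/2 × 0.5 = 5.305
  Sum = 179.01 µg/mL·hr

AUC = 179 µg/mL·hr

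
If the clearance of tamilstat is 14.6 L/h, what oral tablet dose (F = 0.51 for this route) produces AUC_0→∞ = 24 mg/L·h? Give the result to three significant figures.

Dose = 687 mg

Dose = CL × AUC_0→∞ / F
     = 14.6 × 24 / 0.51 = 687.059 mg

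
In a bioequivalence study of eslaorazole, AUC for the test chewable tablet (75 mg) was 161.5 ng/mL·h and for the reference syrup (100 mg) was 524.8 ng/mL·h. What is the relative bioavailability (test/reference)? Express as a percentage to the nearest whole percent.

F_rel = 41%

F_rel = (AUC_test/D_test) / (AUC_ref/D_ref)
      = (161.5/75) / (524.8/100)
      = 2.15333 / 5.248 = 0.4103 = 41.03%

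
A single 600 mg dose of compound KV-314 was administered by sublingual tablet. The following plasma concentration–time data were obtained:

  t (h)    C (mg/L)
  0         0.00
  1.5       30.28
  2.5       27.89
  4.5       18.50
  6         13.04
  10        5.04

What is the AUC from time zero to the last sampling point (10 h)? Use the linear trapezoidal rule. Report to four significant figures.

Trapezoidal AUC_0→10:
  [0→1.5]: (0.00+30.28)/2 × 1.5 = 22.71
  [1.5→2.5]: (30.28+27.89)/2 × 1 = 29.085
  [2.5→4.5]: (27.89+18.50)/2 × 2 = 46.39
  [4.5→6]: (18.50+13.04)/2 × 1.5 = 23.655
  [6→10]: (13.04+5.04)/2 × 4 = 36.16
  Sum = 158.0 mg/L·h

AUC = 158.0 mg/L·h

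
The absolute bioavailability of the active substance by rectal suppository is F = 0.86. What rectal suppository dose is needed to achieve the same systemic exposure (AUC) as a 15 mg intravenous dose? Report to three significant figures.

For equal systemic exposure: F × D_ev = D_iv
D_ev = D_iv / F = 15 / 0.86 = 17.4419 mg

D_rectal = 17.4 mg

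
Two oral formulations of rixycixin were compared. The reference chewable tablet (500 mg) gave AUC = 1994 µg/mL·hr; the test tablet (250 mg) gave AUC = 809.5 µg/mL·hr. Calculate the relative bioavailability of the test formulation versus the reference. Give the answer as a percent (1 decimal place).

F_rel = 81.2%

F_rel = (AUC_test/D_test) / (AUC_ref/D_ref)
      = (809.5/250) / (1994/500)
      = 3.238 / 3.988 = 0.8119 = 81.19%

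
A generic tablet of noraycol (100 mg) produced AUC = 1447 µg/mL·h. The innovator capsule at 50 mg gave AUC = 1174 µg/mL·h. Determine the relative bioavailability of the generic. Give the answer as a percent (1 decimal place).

F_rel = (AUC_test/D_test) / (AUC_ref/D_ref)
      = (1447/100) / (1174/50)
      = 14.47 / 23.48 = 0.6163 = 61.63%

F_rel = 61.6%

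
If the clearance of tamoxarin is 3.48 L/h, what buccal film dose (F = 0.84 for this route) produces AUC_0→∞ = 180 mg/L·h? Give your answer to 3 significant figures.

Dose = CL × AUC_0→∞ / F
     = 3.48 × 180 / 0.84 = 745.714 mg

Dose = 746 mg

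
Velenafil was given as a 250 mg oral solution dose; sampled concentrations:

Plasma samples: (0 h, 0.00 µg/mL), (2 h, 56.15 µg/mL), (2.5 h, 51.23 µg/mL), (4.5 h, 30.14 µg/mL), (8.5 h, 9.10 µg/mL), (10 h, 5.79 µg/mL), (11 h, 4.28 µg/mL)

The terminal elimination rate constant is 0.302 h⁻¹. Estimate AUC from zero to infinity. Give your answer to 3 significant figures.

Trapezoidal AUC_0→11:
  [0→2]: (0.00+56.15)/2 × 2 = 56.15
  [2→2.5]: (56.15+51.23)/2 × 0.5 = 26.845
  [2.5→4.5]: (51.23+30.14)/2 × 2 = 81.37
  [4.5→8.5]: (30.14+9.10)/2 × 4 = 78.48
  [8.5→10]: (9.10+5.79)/2 × 1.5 = 11.1675
  [10→11]: (5.79+4.28)/2 × 1 = 5.035
  Sum = 259.0475 µg/mL·h
Extrapolated tail: C_last / k_e = 4.28 / 0.302 = 14.172
AUC_0→∞ = 259.0475 + 14.172 = 273.2195 µg/mL·h

AUC = 273 µg/mL·h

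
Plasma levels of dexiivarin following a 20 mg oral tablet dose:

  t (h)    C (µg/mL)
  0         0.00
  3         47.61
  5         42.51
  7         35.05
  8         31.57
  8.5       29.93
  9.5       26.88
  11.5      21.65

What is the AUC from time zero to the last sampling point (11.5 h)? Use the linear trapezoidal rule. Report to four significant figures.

Trapezoidal AUC_0→11.5:
  [0→3]: (0.00+47.61)/2 × 3 = 71.415
  [3→5]: (47.61+42.51)/2 × 2 = 90.12
  [5→7]: (42.51+35.05)/2 × 2 = 77.56
  [7→8]: (35.05+31.57)/2 × 1 = 33.31
  [8→8.5]: (31.57+29.93)/2 × 0.5 = 15.375
  [8.5→9.5]: (29.93+26.88)/2 × 1 = 28.405
  [9.5→11.5]: (26.88+21.65)/2 × 2 = 48.53
  Sum = 364.715 µg/mL·h

AUC = 364.7 µg/mL·h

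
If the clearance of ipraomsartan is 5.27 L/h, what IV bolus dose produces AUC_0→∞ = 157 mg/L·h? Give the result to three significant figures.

Dose_iv = CL × AUC_0→∞
     = 5.27 × 157 = 827.39 mg

Dose = 827 mg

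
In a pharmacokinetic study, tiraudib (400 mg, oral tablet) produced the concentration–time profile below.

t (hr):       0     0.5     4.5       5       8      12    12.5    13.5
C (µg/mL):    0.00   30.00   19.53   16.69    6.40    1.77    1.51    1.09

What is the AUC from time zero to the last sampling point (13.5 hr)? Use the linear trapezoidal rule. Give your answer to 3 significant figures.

Trapezoidal AUC_0→13.5:
  [0→0.5]: (0.00+30.00)/2 × 0.5 = 7.5
  [0.5→4.5]: (30.00+19.53)/2 × 4 = 99.06
  [4.5→5]: (19.53+16.69)/2 × 0.5 = 9.055
  [5→8]: (16.69+6.40)/2 × 3 = 34.635
  [8→12]: (6.40+1.77)/2 × 4 = 16.34
  [12→12.5]: (1.77+1.51)/2 × 0.5 = 0.82
  [12.5→13.5]: (1.51+1.09)/2 × 1 = 1.3
  Sum = 168.71 µg/mL·hr

AUC = 169 µg/mL·hr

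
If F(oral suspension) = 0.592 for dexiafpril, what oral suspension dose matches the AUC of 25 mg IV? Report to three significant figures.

For equal systemic exposure: F × D_ev = D_iv
D_ev = D_iv / F = 25 / 0.592 = 42.2297 mg

D_oral = 42.2 mg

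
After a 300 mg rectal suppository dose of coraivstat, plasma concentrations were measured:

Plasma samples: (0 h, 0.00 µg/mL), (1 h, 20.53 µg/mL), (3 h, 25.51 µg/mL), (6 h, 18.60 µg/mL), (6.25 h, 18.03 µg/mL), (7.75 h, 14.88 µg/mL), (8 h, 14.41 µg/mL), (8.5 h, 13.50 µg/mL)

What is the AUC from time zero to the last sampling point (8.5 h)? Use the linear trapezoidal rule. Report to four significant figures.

Trapezoidal AUC_0→8.5:
  [0→1]: (0.00+20.53)/2 × 1 = 10.265
  [1→3]: (20.53+25.51)/2 × 2 = 46.04
  [3→6]: (25.51+18.60)/2 × 3 = 66.165
  [6→6.25]: (18.60+18.03)/2 × 0.25 = 4.57875
  [6.25→7.75]: (18.03+14.88)/2 × 1.5 = 24.6825
  [7.75→8]: (14.88+14.41)/2 × 0.25 = 3.66125
  [8→8.5]: (14.41+13.50)/2 × 0.5 = 6.9775
  Sum = 162.37 µg/mL·h

AUC = 162.4 µg/mL·h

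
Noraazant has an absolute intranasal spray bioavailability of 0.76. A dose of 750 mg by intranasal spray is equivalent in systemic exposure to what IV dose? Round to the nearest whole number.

D_iv = 570 mg

Systemic exposure from an extravascular dose = F × D_ev, so the equivalent IV dose is F × D_ev.
D_iv = F × D_ev = 0.76 × 750 = 570 mg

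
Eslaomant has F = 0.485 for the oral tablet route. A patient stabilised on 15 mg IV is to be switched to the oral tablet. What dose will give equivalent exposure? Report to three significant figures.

For equal systemic exposure: F × D_ev = D_iv
D_ev = D_iv / F = 15 / 0.485 = 30.9278 mg

D_oral = 30.9 mg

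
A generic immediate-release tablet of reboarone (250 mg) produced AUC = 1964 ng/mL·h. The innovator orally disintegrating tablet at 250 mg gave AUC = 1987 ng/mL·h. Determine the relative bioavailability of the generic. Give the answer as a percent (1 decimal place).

F_rel = 98.8%

F_rel = (AUC_test/D_test) / (AUC_ref/D_ref)
      = (1964/250) / (1987/250)
      = 7.856 / 7.948 = 0.9884 = 98.84%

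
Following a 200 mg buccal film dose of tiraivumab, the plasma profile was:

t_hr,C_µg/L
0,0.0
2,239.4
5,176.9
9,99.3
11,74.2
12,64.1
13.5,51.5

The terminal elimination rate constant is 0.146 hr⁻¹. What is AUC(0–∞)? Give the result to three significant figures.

Trapezoidal AUC_0→13.5:
  [0→2]: (0.0+239.4)/2 × 2 = 239.4
  [2→5]: (239.4+176.9)/2 × 3 = 624.45
  [5→9]: (176.9+99.3)/2 × 4 = 552.4
  [9→11]: (99.3+74.2)/2 × 2 = 173.5
  [11→12]: (74.2+64.1)/2 × 1 = 69.15
  [12→13.5]: (64.1+51.5)/2 × 1.5 = 86.7
  Sum = 1745.6 µg/L·hr
Extrapolated tail: C_last / k_e = 51.5 / 0.146 = 352.740
AUC_0→∞ = 1745.6 + 352.740 = 2098.34 µg/L·hr

AUC = 2100 µg/L·hr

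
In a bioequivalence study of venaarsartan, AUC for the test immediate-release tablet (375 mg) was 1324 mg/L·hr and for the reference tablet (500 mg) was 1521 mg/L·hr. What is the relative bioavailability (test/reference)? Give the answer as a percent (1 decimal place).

F_rel = (AUC_test/D_test) / (AUC_ref/D_ref)
      = (1324/375) / (1521/500)
      = 3.53067 / 3.042 = 1.1606 = 116.06%

F_rel = 116.1%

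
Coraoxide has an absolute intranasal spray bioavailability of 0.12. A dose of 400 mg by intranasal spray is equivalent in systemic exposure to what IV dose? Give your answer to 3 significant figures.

Systemic exposure from an extravascular dose = F × D_ev, so the equivalent IV dose is F × D_ev.
D_iv = F × D_ev = 0.12 × 400 = 48 mg

D_iv = 48.0 mg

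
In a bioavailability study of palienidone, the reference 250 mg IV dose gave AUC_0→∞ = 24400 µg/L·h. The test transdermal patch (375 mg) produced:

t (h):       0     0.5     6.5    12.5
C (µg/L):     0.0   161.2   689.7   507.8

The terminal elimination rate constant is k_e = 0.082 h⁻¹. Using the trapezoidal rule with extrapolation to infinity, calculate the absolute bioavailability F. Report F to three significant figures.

Trapezoidal AUC_0→12.5 (transdermal patch):
  [0→0.5]: (0.0+161.2)/2 × 0.5 = 40.3
  [0.5→6.5]: (161.2+689.7)/2 × 6 = 2552.7
  [6.5→12.5]: (689.7+507.8)/2 × 6 = 3592.5
  Sum = 6185.5 µg/L·h
Tail: C_last/k_e = 507.8/0.082 = 6192.683
AUC_0→∞ (transdermal patch) = 6185.5 + 6192.683 = 12378.183 µg/L·h
F = (AUC_ev/D_ev)/(AUC_iv/D_iv) = (12378.183/375)/(24400/250) = 33.008488/97.6 = 0.3382

F = 0.338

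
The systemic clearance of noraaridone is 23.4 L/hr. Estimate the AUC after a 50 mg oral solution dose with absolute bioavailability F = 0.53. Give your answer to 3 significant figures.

AUC = 1.13 mg/L·hr

AUC_0→∞ = F × Dose / CL
        = 0.53 × 50 / 23.4 = 1.13248 mg/L·hr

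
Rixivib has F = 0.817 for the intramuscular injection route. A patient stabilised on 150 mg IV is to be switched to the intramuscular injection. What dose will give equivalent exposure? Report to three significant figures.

D_intramuscular = 184 mg

For equal systemic exposure: F × D_ev = D_iv
D_ev = D_iv / F = 150 / 0.817 = 183.599 mg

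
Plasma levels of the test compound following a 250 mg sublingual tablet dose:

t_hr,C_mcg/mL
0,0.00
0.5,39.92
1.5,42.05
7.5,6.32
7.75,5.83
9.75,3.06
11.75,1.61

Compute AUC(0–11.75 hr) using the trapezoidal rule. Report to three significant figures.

Trapezoidal AUC_0→11.75:
  [0→0.5]: (0.00+39.92)/2 × 0.5 = 9.98
  [0.5→1.5]: (39.92+42.05)/2 × 1 = 40.985
  [1.5→7.5]: (42.05+6.32)/2 × 6 = 145.11
  [7.5→7.75]: (6.32+5.83)/2 × 0.25 = 1.51875
  [7.75→9.75]: (5.83+3.06)/2 × 2 = 8.89
  [9.75→11.75]: (3.06+1.61)/2 × 2 = 4.67
  Sum = 211.15375 mcg/mL·hr

AUC = 211 mcg/mL·hr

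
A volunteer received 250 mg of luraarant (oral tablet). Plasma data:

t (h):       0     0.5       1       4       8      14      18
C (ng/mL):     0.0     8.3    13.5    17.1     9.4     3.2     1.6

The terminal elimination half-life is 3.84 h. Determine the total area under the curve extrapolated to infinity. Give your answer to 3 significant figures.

Trapezoidal AUC_0→18:
  [0→0.5]: (0.0+8.3)/2 × 0.5 = 2.075
  [0.5→1]: (8.3+13.5)/2 × 0.5 = 5.45
  [1→4]: (13.5+17.1)/2 × 3 = 45.9
  [4→8]: (17.1+9.4)/2 × 4 = 53.0
  [8→14]: (9.4+3.2)/2 × 6 = 37.8
  [14→18]: (3.2+1.6)/2 × 4 = 9.6
  Sum = 153.825 ng/mL·h
k_e = ln2 / t½ = 0.693147 / 3.84 = 0.1805 h^-1
Extrapolated tail: C_last / k_e = 1.6 / 0.1805 = 8.864
AUC_0→∞ = 153.825 + 8.864 = 162.689 ng/mL·h

AUC = 163 ng/mL·h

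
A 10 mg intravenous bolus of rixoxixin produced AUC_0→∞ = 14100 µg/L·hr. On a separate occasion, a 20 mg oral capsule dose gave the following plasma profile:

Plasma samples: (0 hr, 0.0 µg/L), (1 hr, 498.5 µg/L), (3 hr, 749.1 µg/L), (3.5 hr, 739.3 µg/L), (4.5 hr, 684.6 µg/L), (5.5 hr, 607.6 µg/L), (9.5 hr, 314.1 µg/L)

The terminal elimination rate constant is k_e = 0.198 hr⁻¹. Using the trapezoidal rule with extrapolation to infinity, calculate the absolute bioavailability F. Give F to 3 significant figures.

F = 0.236

Trapezoidal AUC_0→9.5 (oral capsule):
  [0→1]: (0.0+498.5)/2 × 1 = 249.25
  [1→3]: (498.5+749.1)/2 × 2 = 1247.6
  [3→3.5]: (749.1+739.3)/2 × 0.5 = 372.1
  [3.5→4.5]: (739.3+684.6)/2 × 1 = 711.95
  [4.5→5.5]: (684.6+607.6)/2 × 1 = 646.1
  [5.5→9.5]: (607.6+314.1)/2 × 4 = 1843.4
  Sum = 5070.4 µg/L·hr
Tail: C_last/k_e = 314.1/0.198 = 1586.364
AUC_0→∞ (oral capsule) = 5070.4 + 1586.364 = 6656.764 µg/L·hr
F = (AUC_ev/D_ev)/(AUC_iv/D_iv) = (6656.764/20)/(14100/10) = 332.8382/1410 = 0.2361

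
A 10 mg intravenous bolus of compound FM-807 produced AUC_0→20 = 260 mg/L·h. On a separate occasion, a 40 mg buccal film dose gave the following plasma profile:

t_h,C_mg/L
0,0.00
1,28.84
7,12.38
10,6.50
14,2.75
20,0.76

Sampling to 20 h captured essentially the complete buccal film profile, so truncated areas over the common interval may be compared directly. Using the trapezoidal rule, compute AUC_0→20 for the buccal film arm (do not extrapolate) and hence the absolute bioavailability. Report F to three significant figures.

F = 0.188

Trapezoidal AUC_0→20 (buccal film):
  [0→1]: (0.00+28.84)/2 × 1 = 14.42
  [1→7]: (28.84+12.38)/2 × 6 = 123.66
  [7→10]: (12.38+6.50)/2 × 3 = 28.32
  [10→14]: (6.50+2.75)/2 × 4 = 18.5
  [14→20]: (2.75+0.76)/2 × 6 = 10.53
  Sum = 195.43 mg/L·h
F = (AUC_ev/D_ev)/(AUC_iv/D_iv) = (195.43/40)/(260/10) = 4.88575/26 = 0.1879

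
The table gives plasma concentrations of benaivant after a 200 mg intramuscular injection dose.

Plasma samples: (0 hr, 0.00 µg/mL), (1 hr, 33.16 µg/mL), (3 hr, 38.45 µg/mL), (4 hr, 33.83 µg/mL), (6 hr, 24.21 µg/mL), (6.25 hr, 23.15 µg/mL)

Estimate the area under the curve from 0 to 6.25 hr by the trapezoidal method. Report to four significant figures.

AUC = 188.3 µg/mL·hr

Trapezoidal AUC_0→6.25:
  [0→1]: (0.00+33.16)/2 × 1 = 16.58
  [1→3]: (33.16+38.45)/2 × 2 = 71.61
  [3→4]: (38.45+33.83)/2 × 1 = 36.14
  [4→6]: (33.83+24.21)/2 × 2 = 58.04
  [6→6.25]: (24.21+23.15)/2 × 0.25 = 5.92
  Sum = 188.29 µg/mL·hr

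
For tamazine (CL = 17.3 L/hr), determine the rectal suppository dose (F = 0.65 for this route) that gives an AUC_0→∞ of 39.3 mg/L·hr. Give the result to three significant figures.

Dose = 1050 mg

Dose = CL × AUC_0→∞ / F
     = 17.3 × 39.3 / 0.65 = 1045.98 mg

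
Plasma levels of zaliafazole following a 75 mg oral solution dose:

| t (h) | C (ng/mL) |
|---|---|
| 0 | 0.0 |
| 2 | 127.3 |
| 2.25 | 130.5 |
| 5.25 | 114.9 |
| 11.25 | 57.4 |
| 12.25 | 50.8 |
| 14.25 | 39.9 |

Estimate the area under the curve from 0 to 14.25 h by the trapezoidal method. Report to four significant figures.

Trapezoidal AUC_0→14.25:
  [0→2]: (0.0+127.3)/2 × 2 = 127.3
  [2→2.25]: (127.3+130.5)/2 × 0.25 = 32.225
  [2.25→5.25]: (130.5+114.9)/2 × 3 = 368.1
  [5.25→11.25]: (114.9+57.4)/2 × 6 = 516.9
  [11.25→12.25]: (57.4+50.8)/2 × 1 = 54.1
  [12.25→14.25]: (50.8+39.9)/2 × 2 = 90.7
  Sum = 1189.325 ng/mL·h

AUC = 1189 ng/mL·h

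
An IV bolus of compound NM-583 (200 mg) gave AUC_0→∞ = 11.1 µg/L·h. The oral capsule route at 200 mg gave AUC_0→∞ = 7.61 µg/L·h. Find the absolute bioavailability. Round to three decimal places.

F = 0.686

F = (AUC_ev / D_ev) / (AUC_iv / D_iv)
  = (7.61/200) / (11.1/200)
  = 0.03805 / 0.0555 = 0.6856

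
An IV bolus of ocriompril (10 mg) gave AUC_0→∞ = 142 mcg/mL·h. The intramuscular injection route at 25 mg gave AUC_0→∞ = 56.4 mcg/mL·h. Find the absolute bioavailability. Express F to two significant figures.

F = (AUC_ev / D_ev) / (AUC_iv / D_iv)
  = (56.4/25) / (142/10)
  = 2.256 / 14.2 = 0.1589

F = 0.16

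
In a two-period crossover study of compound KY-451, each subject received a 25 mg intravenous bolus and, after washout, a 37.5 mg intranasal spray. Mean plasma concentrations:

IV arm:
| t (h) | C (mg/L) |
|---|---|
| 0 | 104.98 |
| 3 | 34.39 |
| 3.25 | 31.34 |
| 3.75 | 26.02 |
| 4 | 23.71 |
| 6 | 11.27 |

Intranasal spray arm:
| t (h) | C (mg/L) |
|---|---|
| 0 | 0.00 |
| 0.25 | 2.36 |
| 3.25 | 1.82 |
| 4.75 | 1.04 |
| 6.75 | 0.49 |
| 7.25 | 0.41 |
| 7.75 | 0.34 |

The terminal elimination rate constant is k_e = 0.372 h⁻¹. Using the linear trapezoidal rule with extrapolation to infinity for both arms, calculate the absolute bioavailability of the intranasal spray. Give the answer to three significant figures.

F = 0.0254

Trapezoidal AUC_0→6 (IV):
  [0→3]: (104.98+34.39)/2 × 3 = 209.055
  [3→3.25]: (34.39+31.34)/2 × 0.25 = 8.21625
  [3.25→3.75]: (31.34+26.02)/2 × 0.5 = 14.34
  [3.75→4]: (26.02+23.71)/2 × 0.25 = 6.21625
  [4→6]: (23.71+11.27)/2 × 2 = 34.98
  Sum = 272.8075 mg/L·h
IV tail: 11.27/0.372 = 30.296; AUC_iv,0→∞ = 272.8075 + 30.296 = 303.1035 mg/L·h
Trapezoidal AUC_0→7.75 (intranasal spray):
  [0→0.25]: (0.00+2.36)/2 × 0.25 = 0.295
  [0.25→3.25]: (2.36+1.82)/2 × 3 = 6.27
  [3.25→4.75]: (1.82+1.04)/2 × 1.5 = 2.145
  [4.75→6.75]: (1.04+0.49)/2 × 2 = 1.53
  [6.75→7.25]: (0.49+0.41)/2 × 0.5 = 0.225
  [7.25→7.75]: (0.41+0.34)/2 × 0.5 = 0.1875
  Sum = 10.6525 mg/L·h
intranasal spray tail: 0.34/0.372 = 0.914; AUC_ev,0→∞ = 10.6525 + 0.914 = 11.5665 mg/L·h
F = (AUC_ev/D_ev)/(AUC_iv/D_iv) = (11.5665/37.5)/(303.1035/25) = 0.30844/12.12414 = 0.0254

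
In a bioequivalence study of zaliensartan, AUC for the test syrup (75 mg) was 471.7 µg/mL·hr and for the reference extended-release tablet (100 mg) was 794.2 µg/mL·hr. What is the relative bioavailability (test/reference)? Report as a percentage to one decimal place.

F_rel = (AUC_test/D_test) / (AUC_ref/D_ref)
      = (471.7/75) / (794.2/100)
      = 6.28933 / 7.942 = 0.7919 = 79.19%

F_rel = 79.2%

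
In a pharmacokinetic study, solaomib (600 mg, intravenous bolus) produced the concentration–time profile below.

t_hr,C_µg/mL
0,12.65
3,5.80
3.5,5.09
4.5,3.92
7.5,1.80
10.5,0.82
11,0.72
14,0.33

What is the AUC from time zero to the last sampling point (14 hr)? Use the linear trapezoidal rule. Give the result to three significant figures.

AUC = 49.4 µg/mL·hr

Trapezoidal AUC_0→14:
  [0→3]: (12.65+5.80)/2 × 3 = 27.675
  [3→3.5]: (5.80+5.09)/2 × 0.5 = 2.7225
  [3.5→4.5]: (5.09+3.92)/2 × 1 = 4.505
  [4.5→7.5]: (3.92+1.80)/2 × 3 = 8.58
  [7.5→10.5]: (1.80+0.82)/2 × 3 = 3.93
  [10.5→11]: (0.82+0.72)/2 × 0.5 = 0.385
  [11→14]: (0.72+0.33)/2 × 3 = 1.575
  Sum = 49.3725 µg/mL·hr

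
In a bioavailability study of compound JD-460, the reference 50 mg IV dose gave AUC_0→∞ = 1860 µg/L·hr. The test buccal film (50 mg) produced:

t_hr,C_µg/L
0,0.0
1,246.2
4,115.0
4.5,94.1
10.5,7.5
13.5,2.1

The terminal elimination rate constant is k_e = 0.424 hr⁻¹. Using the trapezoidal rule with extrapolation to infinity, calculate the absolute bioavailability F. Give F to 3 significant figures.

F = 0.560

Trapezoidal AUC_0→13.5 (buccal film):
  [0→1]: (0.0+246.2)/2 × 1 = 123.1
  [1→4]: (246.2+115.0)/2 × 3 = 541.8
  [4→4.5]: (115.0+94.1)/2 × 0.5 = 52.275
  [4.5→10.5]: (94.1+7.5)/2 × 6 = 304.8
  [10.5→13.5]: (7.5+2.1)/2 × 3 = 14.4
  Sum = 1036.375 µg/L·hr
Tail: C_last/k_e = 2.1/0.424 = 4.953
AUC_0→∞ (buccal film) = 1036.375 + 4.953 = 1041.328 µg/L·hr
F = (AUC_ev/D_ev)/(AUC_iv/D_iv) = (1041.328/50)/(1860/50) = 20.82656/37.2 = 0.5599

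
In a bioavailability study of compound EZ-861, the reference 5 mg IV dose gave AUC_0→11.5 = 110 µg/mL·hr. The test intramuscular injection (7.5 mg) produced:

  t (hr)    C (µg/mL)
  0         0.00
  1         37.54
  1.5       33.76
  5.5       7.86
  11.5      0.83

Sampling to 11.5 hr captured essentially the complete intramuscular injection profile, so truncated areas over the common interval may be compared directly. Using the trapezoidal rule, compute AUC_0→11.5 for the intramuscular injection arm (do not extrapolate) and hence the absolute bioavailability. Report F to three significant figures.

F = 0.884

Trapezoidal AUC_0→11.5 (intramuscular injection):
  [0→1]: (0.00+37.54)/2 × 1 = 18.77
  [1→1.5]: (37.54+33.76)/2 × 0.5 = 17.825
  [1.5→5.5]: (33.76+7.86)/2 × 4 = 83.24
  [5.5→11.5]: (7.86+0.83)/2 × 6 = 26.07
  Sum = 145.905 µg/mL·hr
F = (AUC_ev/D_ev)/(AUC_iv/D_iv) = (145.905/7.5)/(110/5) = 19.454/22 = 0.8843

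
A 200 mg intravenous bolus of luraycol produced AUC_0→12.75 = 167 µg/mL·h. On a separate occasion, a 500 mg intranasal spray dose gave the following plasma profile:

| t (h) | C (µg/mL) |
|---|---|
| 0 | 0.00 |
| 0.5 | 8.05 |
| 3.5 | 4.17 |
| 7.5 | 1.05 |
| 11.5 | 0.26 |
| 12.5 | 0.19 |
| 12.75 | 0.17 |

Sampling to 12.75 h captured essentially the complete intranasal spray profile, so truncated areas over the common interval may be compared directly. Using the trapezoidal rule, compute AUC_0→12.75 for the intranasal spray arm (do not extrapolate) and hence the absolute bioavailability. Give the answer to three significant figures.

F = 0.0807

Trapezoidal AUC_0→12.75 (intranasal spray):
  [0→0.5]: (0.00+8.05)/2 × 0.5 = 2.0125
  [0.5→3.5]: (8.05+4.17)/2 × 3 = 18.33
  [3.5→7.5]: (4.17+1.05)/2 × 4 = 10.44
  [7.5→11.5]: (1.05+0.26)/2 × 4 = 2.62
  [11.5→12.5]: (0.26+0.19)/2 × 1 = 0.225
  [12.5→12.75]: (0.19+0.17)/2 × 0.25 = 0.045
  Sum = 33.6725 µg/mL·h
F = (AUC_ev/D_ev)/(AUC_iv/D_iv) = (33.6725/500)/(167/200) = 0.067345/0.835 = 0.0807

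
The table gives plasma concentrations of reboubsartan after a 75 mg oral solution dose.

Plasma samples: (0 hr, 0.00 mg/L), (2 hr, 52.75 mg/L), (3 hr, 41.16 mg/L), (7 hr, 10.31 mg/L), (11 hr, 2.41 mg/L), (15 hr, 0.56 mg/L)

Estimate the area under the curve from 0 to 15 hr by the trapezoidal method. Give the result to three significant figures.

Trapezoidal AUC_0→15:
  [0→2]: (0.00+52.75)/2 × 2 = 52.75
  [2→3]: (52.75+41.16)/2 × 1 = 46.955
  [3→7]: (41.16+10.31)/2 × 4 = 102.94
  [7→11]: (10.31+2.41)/2 × 4 = 25.44
  [11→15]: (2.41+0.56)/2 × 4 = 5.94
  Sum = 234.025 mg/L·hr

AUC = 234 mg/L·hr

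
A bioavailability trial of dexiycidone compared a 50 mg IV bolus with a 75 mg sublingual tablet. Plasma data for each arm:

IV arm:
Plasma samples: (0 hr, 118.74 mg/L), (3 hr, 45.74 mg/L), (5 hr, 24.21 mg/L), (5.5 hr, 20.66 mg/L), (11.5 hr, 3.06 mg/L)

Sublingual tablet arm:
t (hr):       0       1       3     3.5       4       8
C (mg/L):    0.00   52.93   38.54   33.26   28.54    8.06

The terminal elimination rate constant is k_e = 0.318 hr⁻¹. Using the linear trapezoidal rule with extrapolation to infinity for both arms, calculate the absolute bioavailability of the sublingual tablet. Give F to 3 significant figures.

F = 0.408

Trapezoidal AUC_0→11.5 (IV):
  [0→3]: (118.74+45.74)/2 × 3 = 246.72
  [3→5]: (45.74+24.21)/2 × 2 = 69.95
  [5→5.5]: (24.21+20.66)/2 × 0.5 = 11.2175
  [5.5→11.5]: (20.66+3.06)/2 × 6 = 71.16
  Sum = 399.0475 mg/L·hr
IV tail: 3.06/0.318 = 9.623; AUC_iv,0→∞ = 399.0475 + 9.623 = 408.6705 mg/L·hr
Trapezoidal AUC_0→8 (sublingual tablet):
  [0→1]: (0.00+52.93)/2 × 1 = 26.465
  [1→3]: (52.93+38.54)/2 × 2 = 91.47
  [3→3.5]: (38.54+33.26)/2 × 0.5 = 17.95
  [3.5→4]: (33.26+28.54)/2 × 0.5 = 15.45
  [4→8]: (28.54+8.06)/2 × 4 = 73.2
  Sum = 224.535 mg/L·hr
sublingual tablet tail: 8.06/0.318 = 25.346; AUC_ev,0→∞ = 224.535 + 25.346 = 249.881 mg/L·hr
F = (AUC_ev/D_ev)/(AUC_iv/D_iv) = (249.881/75)/(408.6705/50) = 3.33175/8.17341 = 0.4076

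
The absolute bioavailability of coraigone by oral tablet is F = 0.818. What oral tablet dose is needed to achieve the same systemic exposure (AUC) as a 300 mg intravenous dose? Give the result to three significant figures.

For equal systemic exposure: F × D_ev = D_iv
D_ev = D_iv / F = 300 / 0.818 = 366.748 mg

D_oral = 367 mg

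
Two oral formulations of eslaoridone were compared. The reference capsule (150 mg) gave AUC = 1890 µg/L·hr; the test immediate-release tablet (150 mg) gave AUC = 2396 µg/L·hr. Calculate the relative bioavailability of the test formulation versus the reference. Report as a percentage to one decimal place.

F_rel = 126.8%

F_rel = (AUC_test/D_test) / (AUC_ref/D_ref)
      = (2396/150) / (1890/150)
      = 15.9733 / 12.6 = 1.2677 = 126.77%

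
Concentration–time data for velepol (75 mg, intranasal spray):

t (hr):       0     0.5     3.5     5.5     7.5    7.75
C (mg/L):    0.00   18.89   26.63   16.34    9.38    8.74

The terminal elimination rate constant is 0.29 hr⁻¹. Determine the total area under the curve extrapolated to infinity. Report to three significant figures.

AUC = 174 mg/L·hr

Trapezoidal AUC_0→7.75:
  [0→0.5]: (0.00+18.89)/2 × 0.5 = 4.7225
  [0.5→3.5]: (18.89+26.63)/2 × 3 = 68.28
  [3.5→5.5]: (26.63+16.34)/2 × 2 = 42.97
  [5.5→7.5]: (16.34+9.38)/2 × 2 = 25.72
  [7.5→7.75]: (9.38+8.74)/2 × 0.25 = 2.265
  Sum = 143.9575 mg/L·hr
Extrapolated tail: C_last / k_e = 8.74 / 0.29 = 30.138
AUC_0→∞ = 143.9575 + 30.138 = 174.0955 mg/L·hr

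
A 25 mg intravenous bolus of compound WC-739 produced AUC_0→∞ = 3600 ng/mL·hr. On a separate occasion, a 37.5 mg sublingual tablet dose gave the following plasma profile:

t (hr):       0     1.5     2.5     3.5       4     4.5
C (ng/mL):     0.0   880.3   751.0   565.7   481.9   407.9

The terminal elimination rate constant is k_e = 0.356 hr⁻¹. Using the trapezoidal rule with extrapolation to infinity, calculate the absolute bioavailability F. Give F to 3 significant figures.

Trapezoidal AUC_0→4.5 (sublingual tablet):
  [0→1.5]: (0.0+880.3)/2 × 1.5 = 660.225
  [1.5→2.5]: (880.3+751.0)/2 × 1 = 815.65
  [2.5→3.5]: (751.0+565.7)/2 × 1 = 658.35
  [3.5→4]: (565.7+481.9)/2 × 0.5 = 261.9
  [4→4.5]: (481.9+407.9)/2 × 0.5 = 222.45
  Sum = 2618.575 ng/mL·hr
Tail: C_last/k_e = 407.9/0.356 = 1145.787
AUC_0→∞ (sublingual tablet) = 2618.575 + 1145.787 = 3764.362 ng/mL·hr
F = (AUC_ev/D_ev)/(AUC_iv/D_iv) = (3764.362/37.5)/(3600/25) = 100.383/144 = 0.6971

F = 0.697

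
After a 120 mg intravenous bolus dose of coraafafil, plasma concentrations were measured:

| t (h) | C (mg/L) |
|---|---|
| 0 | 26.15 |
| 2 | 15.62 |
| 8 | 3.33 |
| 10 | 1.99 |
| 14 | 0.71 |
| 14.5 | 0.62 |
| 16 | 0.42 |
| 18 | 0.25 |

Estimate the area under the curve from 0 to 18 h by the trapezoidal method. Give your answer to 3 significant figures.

AUC = 111 mg/L·h

Trapezoidal AUC_0→18:
  [0→2]: (26.15+15.62)/2 × 2 = 41.77
  [2→8]: (15.62+3.33)/2 × 6 = 56.85
  [8→10]: (3.33+1.99)/2 × 2 = 5.32
  [10→14]: (1.99+0.71)/2 × 4 = 5.4
  [14→14.5]: (0.71+0.62)/2 × 0.5 = 0.3325
  [14.5→16]: (0.62+0.42)/2 × 1.5 = 0.78
  [16→18]: (0.42+0.25)/2 × 2 = 0.67
  Sum = 111.1225 mg/L·h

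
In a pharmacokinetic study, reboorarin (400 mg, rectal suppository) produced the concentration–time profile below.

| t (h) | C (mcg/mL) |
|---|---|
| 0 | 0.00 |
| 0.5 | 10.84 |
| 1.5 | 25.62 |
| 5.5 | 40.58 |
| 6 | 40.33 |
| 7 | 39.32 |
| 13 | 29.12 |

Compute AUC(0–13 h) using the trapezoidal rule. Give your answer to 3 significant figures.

Trapezoidal AUC_0→13:
  [0→0.5]: (0.00+10.84)/2 × 0.5 = 2.71
  [0.5→1.5]: (10.84+25.62)/2 × 1 = 18.23
  [1.5→5.5]: (25.62+40.58)/2 × 4 = 132.4
  [5.5→6]: (40.58+40.33)/2 × 0.5 = 20.2275
  [6→7]: (40.33+39.32)/2 × 1 = 39.825
  [7→13]: (39.32+29.12)/2 × 6 = 205.32
  Sum = 418.7125 mcg/mL·h

AUC = 419 mcg/mL·h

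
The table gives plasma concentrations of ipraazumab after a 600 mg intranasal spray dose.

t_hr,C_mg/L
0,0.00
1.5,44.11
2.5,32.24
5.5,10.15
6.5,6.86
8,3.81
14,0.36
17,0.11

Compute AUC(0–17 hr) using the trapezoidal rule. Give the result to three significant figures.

Trapezoidal AUC_0→17:
  [0→1.5]: (0.00+44.11)/2 × 1.5 = 33.0825
  [1.5→2.5]: (44.11+32.24)/2 × 1 = 38.175
  [2.5→5.5]: (32.24+10.15)/2 × 3 = 63.585
  [5.5→6.5]: (10.15+6.86)/2 × 1 = 8.505
  [6.5→8]: (6.86+3.81)/2 × 1.5 = 8.0025
  [8→14]: (3.81+0.36)/2 × 6 = 12.51
  [14→17]: (0.36+0.11)/2 × 3 = 0.705
  Sum = 164.565 mg/L·hr

AUC = 165 mg/L·hr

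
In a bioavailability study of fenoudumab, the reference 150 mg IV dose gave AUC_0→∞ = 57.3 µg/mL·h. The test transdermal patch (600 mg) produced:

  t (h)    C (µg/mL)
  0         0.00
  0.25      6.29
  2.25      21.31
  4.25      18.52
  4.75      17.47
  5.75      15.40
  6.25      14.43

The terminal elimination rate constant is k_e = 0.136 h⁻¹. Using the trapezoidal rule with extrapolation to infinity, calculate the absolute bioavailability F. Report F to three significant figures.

F = 0.904

Trapezoidal AUC_0→6.25 (transdermal patch):
  [0→0.25]: (0.00+6.29)/2 × 0.25 = 0.78625
  [0.25→2.25]: (6.29+21.31)/2 × 2 = 27.6
  [2.25→4.25]: (21.31+18.52)/2 × 2 = 39.83
  [4.25→4.75]: (18.52+17.47)/2 × 0.5 = 8.9975
  [4.75→5.75]: (17.47+15.40)/2 × 1 = 16.435
  [5.75→6.25]: (15.40+14.43)/2 × 0.5 = 7.4575
  Sum = 101.10625 µg/mL·h
Tail: C_last/k_e = 14.43/0.136 = 106.103
AUC_0→∞ (transdermal patch) = 101.10625 + 106.103 = 207.20925 µg/mL·h
F = (AUC_ev/D_ev)/(AUC_iv/D_iv) = (207.20925/600)/(57.3/150) = 0.34534875/0.382 = 0.9041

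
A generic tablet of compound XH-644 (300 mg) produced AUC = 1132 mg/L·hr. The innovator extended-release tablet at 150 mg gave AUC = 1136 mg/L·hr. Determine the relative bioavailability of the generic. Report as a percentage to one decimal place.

F_rel = 49.8%

F_rel = (AUC_test/D_test) / (AUC_ref/D_ref)
      = (1132/300) / (1136/150)
      = 3.77333 / 7.57333 = 0.4982 = 49.82%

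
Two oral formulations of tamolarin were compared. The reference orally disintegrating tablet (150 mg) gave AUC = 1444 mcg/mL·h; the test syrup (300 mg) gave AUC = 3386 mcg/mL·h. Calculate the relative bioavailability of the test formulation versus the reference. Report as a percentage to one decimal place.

F_rel = 117.2%

F_rel = (AUC_test/D_test) / (AUC_ref/D_ref)
      = (3386/300) / (1444/150)
      = 11.2867 / 9.62667 = 1.1724 = 117.24%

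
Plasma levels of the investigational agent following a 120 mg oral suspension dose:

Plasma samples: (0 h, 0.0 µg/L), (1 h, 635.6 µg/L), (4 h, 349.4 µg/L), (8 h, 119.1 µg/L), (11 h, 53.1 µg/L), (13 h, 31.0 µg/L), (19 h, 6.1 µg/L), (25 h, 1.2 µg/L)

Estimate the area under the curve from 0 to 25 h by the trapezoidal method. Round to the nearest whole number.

AUC = 3208 µg/L·h

Trapezoidal AUC_0→25:
  [0→1]: (0.0+635.6)/2 × 1 = 317.8
  [1→4]: (635.6+349.4)/2 × 3 = 1477.5
  [4→8]: (349.4+119.1)/2 × 4 = 937.0
  [8→11]: (119.1+53.1)/2 × 3 = 258.3
  [11→13]: (53.1+31.0)/2 × 2 = 84.1
  [13→19]: (31.0+6.1)/2 × 6 = 111.3
  [19→25]: (6.1+1.2)/2 × 6 = 21.9
  Sum = 3207.9 µg/L·h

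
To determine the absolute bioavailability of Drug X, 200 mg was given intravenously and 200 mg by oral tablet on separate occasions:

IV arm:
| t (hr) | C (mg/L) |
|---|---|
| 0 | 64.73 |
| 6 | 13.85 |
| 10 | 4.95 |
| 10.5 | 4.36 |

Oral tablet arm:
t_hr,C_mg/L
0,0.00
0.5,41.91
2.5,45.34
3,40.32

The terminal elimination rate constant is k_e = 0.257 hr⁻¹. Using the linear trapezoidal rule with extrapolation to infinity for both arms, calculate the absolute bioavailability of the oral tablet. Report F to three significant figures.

Trapezoidal AUC_0→10.5 (IV):
  [0→6]: (64.73+13.85)/2 × 6 = 235.74
  [6→10]: (13.85+4.95)/2 × 4 = 37.6
  [10→10.5]: (4.95+4.36)/2 × 0.5 = 2.3275
  Sum = 275.6675 mg/L·hr
IV tail: 4.36/0.257 = 16.965; AUC_iv,0→∞ = 275.6675 + 16.965 = 292.6325 mg/L·hr
Trapezoidal AUC_0→3 (oral tablet):
  [0→0.5]: (0.00+41.91)/2 × 0.5 = 10.4775
  [0.5→2.5]: (41.91+45.34)/2 × 2 = 87.25
  [2.5→3]: (45.34+40.32)/2 × 0.5 = 21.415
  Sum = 119.1425 mg/L·hr
oral tablet tail: 40.32/0.257 = 156.887; AUC_ev,0→∞ = 119.1425 + 156.887 = 276.0295 mg/L·hr
F = (AUC_ev/D_ev)/(AUC_iv/D_iv) = (276.0295/200)/(292.6325/200) = 1.3801475/1.4631625 = 0.9433

F = 0.943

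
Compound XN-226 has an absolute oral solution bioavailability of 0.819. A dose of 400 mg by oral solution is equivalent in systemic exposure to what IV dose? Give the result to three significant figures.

Systemic exposure from an extravascular dose = F × D_ev, so the equivalent IV dose is F × D_ev.
D_iv = F × D_ev = 0.819 × 400 = 327.6 mg

D_iv = 328 mg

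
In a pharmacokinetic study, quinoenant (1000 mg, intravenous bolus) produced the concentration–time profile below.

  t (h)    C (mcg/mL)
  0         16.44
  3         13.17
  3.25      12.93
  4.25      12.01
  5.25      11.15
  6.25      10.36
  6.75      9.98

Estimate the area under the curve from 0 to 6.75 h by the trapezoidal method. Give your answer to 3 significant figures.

AUC = 87.6 mcg/mL·h

Trapezoidal AUC_0→6.75:
  [0→3]: (16.44+13.17)/2 × 3 = 44.415
  [3→3.25]: (13.17+12.93)/2 × 0.25 = 3.2625
  [3.25→4.25]: (12.93+12.01)/2 × 1 = 12.47
  [4.25→5.25]: (12.01+11.15)/2 × 1 = 11.58
  [5.25→6.25]: (11.15+10.36)/2 × 1 = 10.755
  [6.25→6.75]: (10.36+9.98)/2 × 0.5 = 5.085
  Sum = 87.5675 mcg/mL·h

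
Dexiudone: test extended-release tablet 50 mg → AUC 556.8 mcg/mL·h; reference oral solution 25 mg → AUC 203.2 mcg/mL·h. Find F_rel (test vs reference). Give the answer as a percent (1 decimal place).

F_rel = (AUC_test/D_test) / (AUC_ref/D_ref)
      = (556.8/50) / (203.2/25)
      = 11.136 / 8.128 = 1.3701 = 137.01%

F_rel = 137.0%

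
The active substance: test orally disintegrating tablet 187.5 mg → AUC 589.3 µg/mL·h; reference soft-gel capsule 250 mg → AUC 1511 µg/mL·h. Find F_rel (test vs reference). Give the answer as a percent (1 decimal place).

F_rel = 52.0%

F_rel = (AUC_test/D_test) / (AUC_ref/D_ref)
      = (589.3/187.5) / (1511/250)
      = 3.14293 / 6.044 = 0.5200 = 52.00%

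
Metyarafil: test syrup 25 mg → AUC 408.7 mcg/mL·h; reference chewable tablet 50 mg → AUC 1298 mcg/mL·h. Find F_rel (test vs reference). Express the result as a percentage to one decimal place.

F_rel = (AUC_test/D_test) / (AUC_ref/D_ref)
      = (408.7/25) / (1298/50)
      = 16.348 / 25.96 = 0.6297 = 62.97%

F_rel = 63.0%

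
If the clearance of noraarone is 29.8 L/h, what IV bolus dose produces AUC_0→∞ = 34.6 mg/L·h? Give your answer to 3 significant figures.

Dose = 1030 mg

Dose_iv = CL × AUC_0→∞
     = 29.8 × 34.6 = 1031.08 mg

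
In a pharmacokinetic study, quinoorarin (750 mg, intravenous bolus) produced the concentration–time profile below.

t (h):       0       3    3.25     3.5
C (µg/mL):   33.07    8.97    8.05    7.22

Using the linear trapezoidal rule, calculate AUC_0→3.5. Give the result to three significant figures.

AUC = 67.1 µg/mL·h

Trapezoidal AUC_0→3.5:
  [0→3]: (33.07+8.97)/2 × 3 = 63.06
  [3→3.25]: (8.97+8.05)/2 × 0.25 = 2.1275
  [3.25→3.5]: (8.05+7.22)/2 × 0.25 = 1.90875
  Sum = 67.09625 µg/mL·h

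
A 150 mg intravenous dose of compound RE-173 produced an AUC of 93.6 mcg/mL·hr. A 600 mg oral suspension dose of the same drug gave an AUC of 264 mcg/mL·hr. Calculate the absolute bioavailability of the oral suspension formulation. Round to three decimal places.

F = (AUC_ev / D_ev) / (AUC_iv / D_iv)
  = (264/600) / (93.6/150)
  = 0.44 / 0.624 = 0.7051

F = 0.705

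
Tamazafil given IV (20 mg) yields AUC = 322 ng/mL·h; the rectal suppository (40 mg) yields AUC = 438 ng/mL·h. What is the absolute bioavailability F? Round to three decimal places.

F = (AUC_ev / D_ev) / (AUC_iv / D_iv)
  = (438/40) / (322/20)
  = 10.95 / 16.1 = 0.6801

F = 0.680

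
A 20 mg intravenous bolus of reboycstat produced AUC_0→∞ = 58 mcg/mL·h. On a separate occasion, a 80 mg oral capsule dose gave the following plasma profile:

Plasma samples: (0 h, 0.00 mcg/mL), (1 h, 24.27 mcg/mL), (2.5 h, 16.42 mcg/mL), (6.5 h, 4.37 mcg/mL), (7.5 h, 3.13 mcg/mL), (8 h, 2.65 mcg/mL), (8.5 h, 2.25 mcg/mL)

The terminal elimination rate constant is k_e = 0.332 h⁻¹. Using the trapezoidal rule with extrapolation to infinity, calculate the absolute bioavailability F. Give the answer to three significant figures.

F = 0.420

Trapezoidal AUC_0→8.5 (oral capsule):
  [0→1]: (0.00+24.27)/2 × 1 = 12.135
  [1→2.5]: (24.27+16.42)/2 × 1.5 = 30.5175
  [2.5→6.5]: (16.42+4.37)/2 × 4 = 41.58
  [6.5→7.5]: (4.37+3.13)/2 × 1 = 3.75
  [7.5→8]: (3.13+2.65)/2 × 0.5 = 1.445
  [8→8.5]: (2.65+2.25)/2 × 0.5 = 1.225
  Sum = 90.6525 mcg/mL·h
Tail: C_last/k_e = 2.25/0.332 = 6.777
AUC_0→∞ (oral capsule) = 90.6525 + 6.777 = 97.4295 mcg/mL·h
F = (AUC_ev/D_ev)/(AUC_iv/D_iv) = (97.4295/80)/(58/20) = 1.21787/2.9 = 0.4200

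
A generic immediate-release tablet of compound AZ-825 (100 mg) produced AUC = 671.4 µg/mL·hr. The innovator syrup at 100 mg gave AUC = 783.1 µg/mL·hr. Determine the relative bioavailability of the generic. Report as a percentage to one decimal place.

F_rel = (AUC_test/D_test) / (AUC_ref/D_ref)
      = (671.4/100) / (783.1/100)
      = 6.714 / 7.831 = 0.8574 = 85.74%

F_rel = 85.7%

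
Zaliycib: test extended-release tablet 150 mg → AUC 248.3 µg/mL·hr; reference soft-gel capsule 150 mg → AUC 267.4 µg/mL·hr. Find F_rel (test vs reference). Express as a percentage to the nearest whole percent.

F_rel = (AUC_test/D_test) / (AUC_ref/D_ref)
      = (248.3/150) / (267.4/150)
      = 1.65533 / 1.78267 = 0.9286 = 92.86%

F_rel = 93%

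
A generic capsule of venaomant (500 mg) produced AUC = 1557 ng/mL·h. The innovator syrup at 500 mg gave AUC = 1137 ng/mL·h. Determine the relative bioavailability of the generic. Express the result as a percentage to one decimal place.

F_rel = (AUC_test/D_test) / (AUC_ref/D_ref)
      = (1557/500) / (1137/500)
      = 3.114 / 2.274 = 1.3694 = 136.94%

F_rel = 136.9%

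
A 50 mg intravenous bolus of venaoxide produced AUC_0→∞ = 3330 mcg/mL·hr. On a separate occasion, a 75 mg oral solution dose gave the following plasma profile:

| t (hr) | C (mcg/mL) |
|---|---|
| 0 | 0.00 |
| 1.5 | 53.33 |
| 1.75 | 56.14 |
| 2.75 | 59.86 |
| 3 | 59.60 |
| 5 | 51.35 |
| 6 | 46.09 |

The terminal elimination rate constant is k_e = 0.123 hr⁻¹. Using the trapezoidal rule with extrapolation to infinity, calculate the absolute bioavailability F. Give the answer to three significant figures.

F = 0.132

Trapezoidal AUC_0→6 (oral solution):
  [0→1.5]: (0.00+53.33)/2 × 1.5 = 39.9975
  [1.5→1.75]: (53.33+56.14)/2 × 0.25 = 13.68375
  [1.75→2.75]: (56.14+59.86)/2 × 1 = 58.0
  [2.75→3]: (59.86+59.60)/2 × 0.25 = 14.9325
  [3→5]: (59.60+51.35)/2 × 2 = 110.95
  [5→6]: (51.35+46.09)/2 × 1 = 48.72
  Sum = 286.28375 mcg/mL·hr
Tail: C_last/k_e = 46.09/0.123 = 374.715
AUC_0→∞ (oral solution) = 286.28375 + 374.715 = 660.99875 mcg/mL·hr
F = (AUC_ev/D_ev)/(AUC_iv/D_iv) = (660.99875/75)/(3330/50) = 8.81332/66.6 = 0.1323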